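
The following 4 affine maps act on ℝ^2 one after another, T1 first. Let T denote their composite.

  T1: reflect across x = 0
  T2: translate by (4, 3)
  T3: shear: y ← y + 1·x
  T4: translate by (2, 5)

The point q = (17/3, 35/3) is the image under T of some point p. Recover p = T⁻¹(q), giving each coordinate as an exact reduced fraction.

p = (1/3, 0)

T1 = [-1 0 0; 0 1 0; 0 0 1]
T2·T1 = [-1 0 4; 0 1 3; 0 0 1]
T3·…·T1 = [-1 0 4; -1 1 7; 0 0 1]
T4·…·T1 = [-1 0 6; -1 1 12; 0 0 1]
det M = -1; M⁻¹ = [-1 0 6; -1 1 -6; 0 0 1]
M⁻¹ · (17/3, 35/3)ᵀ = (1/3, 0)ᵀ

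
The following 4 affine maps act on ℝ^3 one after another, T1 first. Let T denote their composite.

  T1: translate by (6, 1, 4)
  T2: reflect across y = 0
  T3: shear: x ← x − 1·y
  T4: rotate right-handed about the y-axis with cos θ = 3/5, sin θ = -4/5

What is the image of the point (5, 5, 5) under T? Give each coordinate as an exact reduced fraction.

T(p) = (3, -6, 19)

T1 translate by (6, 1, 4): (5, 5, 5) → (11, 6, 9)
T2 reflect across y = 0: (11, 6, 9) → (11, -6, 9)
T3 shear: x ← x − 1·y: (11, -6, 9) → (17, -6, 9)
T4 rotate right-handed about the y-axis with cos θ = 3/5, sin θ = -4/5: (17, -6, 9) → (3, -6, 19)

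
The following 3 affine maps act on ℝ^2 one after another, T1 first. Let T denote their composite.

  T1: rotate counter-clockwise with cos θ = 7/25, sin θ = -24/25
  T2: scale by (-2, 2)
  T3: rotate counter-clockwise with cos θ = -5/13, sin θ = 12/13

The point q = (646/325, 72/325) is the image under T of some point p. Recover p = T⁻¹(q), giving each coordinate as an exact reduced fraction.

T1 = [7/25 24/25 0; -24/25 7/25 0; 0 0 1]
T2·T1 = [-14/25 -48/25 0; -48/25 14/25 0; 0 0 1]
T3·…·T1 = [646/325 72/325 0; 72/325 -646/325 0; 0 0 1]
det M = -4; M⁻¹ = [323/650 18/325 0; 18/325 -323/650 0; 0 0 1]
M⁻¹ · (646/325, 72/325)ᵀ = (1, 0)ᵀ

p = (1, 0)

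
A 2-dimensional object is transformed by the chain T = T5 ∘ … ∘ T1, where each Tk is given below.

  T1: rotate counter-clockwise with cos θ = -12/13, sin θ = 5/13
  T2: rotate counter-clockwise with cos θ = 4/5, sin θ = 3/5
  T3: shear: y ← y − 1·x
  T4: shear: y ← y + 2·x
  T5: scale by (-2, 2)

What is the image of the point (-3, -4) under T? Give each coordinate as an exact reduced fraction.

T1 rotate counter-clockwise with cos θ = -12/13, sin θ = 5/13: (-3, -4) → (56/13, 33/13)
T2 rotate counter-clockwise with cos θ = 4/5, sin θ = 3/5: (56/13, 33/13) → (25/13, 60/13)
T3 shear: y ← y − 1·x: (25/13, 60/13) → (25/13, 35/13)
T4 shear: y ← y + 2·x: (25/13, 35/13) → (25/13, 85/13)
T5 scale by (-2, 2): (25/13, 85/13) → (-50/13, 170/13)

T(p) = (-50/13, 170/13)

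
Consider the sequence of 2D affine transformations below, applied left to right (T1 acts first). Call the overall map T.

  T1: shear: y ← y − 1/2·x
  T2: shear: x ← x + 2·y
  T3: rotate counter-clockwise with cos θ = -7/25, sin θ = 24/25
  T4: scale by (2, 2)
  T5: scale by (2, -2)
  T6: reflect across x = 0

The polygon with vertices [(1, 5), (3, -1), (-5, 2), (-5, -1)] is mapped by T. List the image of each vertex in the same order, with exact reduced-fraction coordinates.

image vertices: (712/25, -834/25), (-296/25, 122/25), (544/25, -258/25), (88/25, 234/25)

T1 shear: y ← y − 1/2·x: (1, 5) → (1, 9/2); (3, -1) → (3, -5/2); (-5, 2) → (-5, 9/2); (-5, -1) → (-5, 3/2)
T2 shear: x ← x + 2·y: (1, 9/2) → (10, 9/2); (3, -5/2) → (-2, -5/2); (-5, 9/2) → (4, 9/2); (-5, 3/2) → (-2, 3/2)
T3 rotate counter-clockwise with cos θ = -7/25, sin θ = 24/25: (10, 9/2) → (-178/25, 417/50); (-2, -5/2) → (74/25, -61/50); (4, 9/2) → (-136/25, 129/50); (-2, 3/2) → (-22/25, -117/50)
T4 scale by (2, 2): (-178/25, 417/50) → (-356/25, 417/25); (74/25, -61/50) → (148/25, -61/25); (-136/25, 129/50) → (-272/25, 129/25); (-22/25, -117/50) → (-44/25, -117/25)
T5 scale by (2, -2): (-356/25, 417/25) → (-712/25, -834/25); (148/25, -61/25) → (296/25, 122/25); (-272/25, 129/25) → (-544/25, -258/25); (-44/25, -117/25) → (-88/25, 234/25)
T6 reflect across x = 0: (-712/25, -834/25) → (712/25, -834/25); (296/25, 122/25) → (-296/25, 122/25); (-544/25, -258/25) → (544/25, -258/25); (-88/25, 234/25) → (88/25, 234/25)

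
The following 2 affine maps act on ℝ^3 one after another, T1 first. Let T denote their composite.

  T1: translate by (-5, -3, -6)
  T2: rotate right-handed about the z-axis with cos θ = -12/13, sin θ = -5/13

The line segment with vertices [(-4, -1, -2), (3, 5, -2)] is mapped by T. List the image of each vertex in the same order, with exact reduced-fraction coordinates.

image vertices: (88/13, 93/13, -8), (34/13, -14/13, -8)

T1 translate by (-5, -3, -6): (-4, -1, -2) → (-9, -4, -8); (3, 5, -2) → (-2, 2, -8)
T2 rotate right-handed about the z-axis with cos θ = -12/13, sin θ = -5/13: (-9, -4, -8) → (88/13, 93/13, -8); (-2, 2, -8) → (34/13, -14/13, -8)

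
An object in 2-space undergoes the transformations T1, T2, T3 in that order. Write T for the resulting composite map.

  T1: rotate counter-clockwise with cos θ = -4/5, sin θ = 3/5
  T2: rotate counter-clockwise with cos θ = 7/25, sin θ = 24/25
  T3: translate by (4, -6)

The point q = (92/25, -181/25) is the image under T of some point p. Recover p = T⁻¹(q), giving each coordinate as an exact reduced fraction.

p = (1, 4/5)

T1 = [-4/5 -3/5 0; 3/5 -4/5 0; 0 0 1]
T2·T1 = [-4/5 3/5 0; -3/5 -4/5 0; 0 0 1]
T3·…·T1 = [-4/5 3/5 4; -3/5 -4/5 -6; 0 0 1]
det M = 1; M⁻¹ = [-4/5 -3/5 -2/5; 3/5 -4/5 -36/5; 0 0 1]
M⁻¹ · (92/25, -181/25)ᵀ = (1, 4/5)ᵀ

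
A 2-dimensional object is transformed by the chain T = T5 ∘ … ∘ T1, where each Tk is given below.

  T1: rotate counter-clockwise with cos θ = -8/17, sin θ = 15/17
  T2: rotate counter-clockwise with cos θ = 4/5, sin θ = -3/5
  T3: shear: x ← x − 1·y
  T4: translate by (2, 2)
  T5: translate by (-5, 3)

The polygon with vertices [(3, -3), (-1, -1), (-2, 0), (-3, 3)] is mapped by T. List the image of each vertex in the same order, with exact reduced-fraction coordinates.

T1 rotate counter-clockwise with cos θ = -8/17, sin θ = 15/17: (3, -3) → (21/17, 69/17); (-1, -1) → (23/17, -7/17); (-2, 0) → (16/17, -30/17); (-3, 3) → (-21/17, -69/17)
T2 rotate counter-clockwise with cos θ = 4/5, sin θ = -3/5: (21/17, 69/17) → (291/85, 213/85); (23/17, -7/17) → (71/85, -97/85); (16/17, -30/17) → (-26/85, -168/85); (-21/17, -69/17) → (-291/85, -213/85)
T3 shear: x ← x − 1·y: (291/85, 213/85) → (78/85, 213/85); (71/85, -97/85) → (168/85, -97/85); (-26/85, -168/85) → (142/85, -168/85); (-291/85, -213/85) → (-78/85, -213/85)
T4 translate by (2, 2): (78/85, 213/85) → (248/85, 383/85); (168/85, -97/85) → (338/85, 73/85); (142/85, -168/85) → (312/85, 2/85); (-78/85, -213/85) → (92/85, -43/85)
T5 translate by (-5, 3): (248/85, 383/85) → (-177/85, 638/85); (338/85, 73/85) → (-87/85, 328/85); (312/85, 2/85) → (-113/85, 257/85); (92/85, -43/85) → (-333/85, 212/85)

image vertices: (-177/85, 638/85), (-87/85, 328/85), (-113/85, 257/85), (-333/85, 212/85)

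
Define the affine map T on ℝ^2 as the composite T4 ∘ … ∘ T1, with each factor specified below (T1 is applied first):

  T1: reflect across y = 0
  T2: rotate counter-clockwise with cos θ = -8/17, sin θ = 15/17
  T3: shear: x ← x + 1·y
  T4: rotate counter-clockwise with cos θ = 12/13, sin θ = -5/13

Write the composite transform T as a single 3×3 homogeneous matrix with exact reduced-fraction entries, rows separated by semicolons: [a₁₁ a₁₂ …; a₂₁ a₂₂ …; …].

T1 = [1 0 0; 0 -1 0; 0 0 1]
T2·T1 = [-8/17 15/17 0; 15/17 8/17 0; 0 0 1]
T3·…·T1 = [7/17 23/17 0; 15/17 8/17 0; 0 0 1]
T4·…·T1 = [159/221 316/221 0; 145/221 -19/221 0; 0 0 1]

T = [159/221 316/221 0; 145/221 -19/221 0; 0 0 1]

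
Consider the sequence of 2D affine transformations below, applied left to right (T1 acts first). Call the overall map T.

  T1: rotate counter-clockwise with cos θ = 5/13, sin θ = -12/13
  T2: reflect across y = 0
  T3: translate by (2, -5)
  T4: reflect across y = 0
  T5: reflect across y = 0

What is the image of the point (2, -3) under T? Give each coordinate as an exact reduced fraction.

T(p) = (0, -2)

T1 rotate counter-clockwise with cos θ = 5/13, sin θ = -12/13: (2, -3) → (-2, -3)
T2 reflect across y = 0: (-2, -3) → (-2, 3)
T3 translate by (2, -5): (-2, 3) → (0, -2)
T4 reflect across y = 0: (0, -2) → (0, 2)
T5 reflect across y = 0: (0, 2) → (0, -2)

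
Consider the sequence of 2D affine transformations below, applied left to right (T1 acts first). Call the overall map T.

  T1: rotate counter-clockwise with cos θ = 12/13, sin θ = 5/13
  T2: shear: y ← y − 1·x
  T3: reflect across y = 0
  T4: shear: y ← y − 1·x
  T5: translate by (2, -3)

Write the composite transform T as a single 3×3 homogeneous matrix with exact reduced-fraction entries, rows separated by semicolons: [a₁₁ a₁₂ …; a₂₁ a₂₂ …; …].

T = [12/13 -5/13 2; -5/13 -12/13 -3; 0 0 1]

T1 = [12/13 -5/13 0; 5/13 12/13 0; 0 0 1]
T2·T1 = [12/13 -5/13 0; -7/13 17/13 0; 0 0 1]
T3·…·T1 = [12/13 -5/13 0; 7/13 -17/13 0; 0 0 1]
T4·…·T1 = [12/13 -5/13 0; -5/13 -12/13 0; 0 0 1]
T5·…·T1 = [12/13 -5/13 2; -5/13 -12/13 -3; 0 0 1]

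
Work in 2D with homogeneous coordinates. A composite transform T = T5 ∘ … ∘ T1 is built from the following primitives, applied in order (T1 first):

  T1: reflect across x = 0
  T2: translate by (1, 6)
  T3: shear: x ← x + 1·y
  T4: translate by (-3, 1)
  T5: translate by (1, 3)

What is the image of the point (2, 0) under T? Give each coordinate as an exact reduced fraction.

T(p) = (3, 10)

T1 reflect across x = 0: (2, 0) → (-2, 0)
T2 translate by (1, 6): (-2, 0) → (-1, 6)
T3 shear: x ← x + 1·y: (-1, 6) → (5, 6)
T4 translate by (-3, 1): (5, 6) → (2, 7)
T5 translate by (1, 3): (2, 7) → (3, 10)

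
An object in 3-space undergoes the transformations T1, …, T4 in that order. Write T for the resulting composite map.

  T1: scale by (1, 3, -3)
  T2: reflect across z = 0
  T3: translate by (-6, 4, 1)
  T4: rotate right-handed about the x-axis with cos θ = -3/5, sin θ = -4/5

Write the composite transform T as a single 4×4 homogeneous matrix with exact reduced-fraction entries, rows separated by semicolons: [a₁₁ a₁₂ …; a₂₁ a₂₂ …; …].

T1 = [1 0 0 0; 0 3 0 0; 0 0 -3 0; 0 0 0 1]
T2·T1 = [1 0 0 0; 0 3 0 0; 0 0 3 0; 0 0 0 1]
T3·…·T1 = [1 0 0 -6; 0 3 0 4; 0 0 3 1; 0 0 0 1]
T4·…·T1 = [1 0 0 -6; 0 -9/5 12/5 -8/5; 0 -12/5 -9/5 -19/5; 0 0 0 1]

T = [1 0 0 -6; 0 -9/5 12/5 -8/5; 0 -12/5 -9/5 -19/5; 0 0 0 1]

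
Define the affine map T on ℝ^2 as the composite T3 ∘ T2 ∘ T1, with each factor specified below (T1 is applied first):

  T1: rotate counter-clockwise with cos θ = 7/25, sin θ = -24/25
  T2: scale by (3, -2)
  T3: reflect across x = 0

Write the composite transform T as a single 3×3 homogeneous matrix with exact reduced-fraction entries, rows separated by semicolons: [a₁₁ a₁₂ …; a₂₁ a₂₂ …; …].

T1 = [7/25 24/25 0; -24/25 7/25 0; 0 0 1]
T2·T1 = [21/25 72/25 0; 48/25 -14/25 0; 0 0 1]
T3·…·T1 = [-21/25 -72/25 0; 48/25 -14/25 0; 0 0 1]

T = [-21/25 -72/25 0; 48/25 -14/25 0; 0 0 1]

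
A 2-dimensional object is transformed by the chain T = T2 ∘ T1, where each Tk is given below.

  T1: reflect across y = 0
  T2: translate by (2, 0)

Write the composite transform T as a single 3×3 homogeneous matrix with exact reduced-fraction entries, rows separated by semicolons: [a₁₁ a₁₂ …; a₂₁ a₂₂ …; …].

T = [1 0 2; 0 -1 0; 0 0 1]

T1 = [1 0 0; 0 -1 0; 0 0 1]
T2·T1 = [1 0 2; 0 -1 0; 0 0 1]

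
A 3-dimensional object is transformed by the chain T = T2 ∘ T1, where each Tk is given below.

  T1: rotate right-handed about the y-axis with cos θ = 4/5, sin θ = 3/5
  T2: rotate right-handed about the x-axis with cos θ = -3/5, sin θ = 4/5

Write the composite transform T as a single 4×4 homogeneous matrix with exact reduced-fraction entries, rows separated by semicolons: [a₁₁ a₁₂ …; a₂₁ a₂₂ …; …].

T1 = [4/5 0 3/5 0; 0 1 0 0; -3/5 0 4/5 0; 0 0 0 1]
T2·T1 = [4/5 0 3/5 0; 12/25 -3/5 -16/25 0; 9/25 4/5 -12/25 0; 0 0 0 1]

T = [4/5 0 3/5 0; 12/25 -3/5 -16/25 0; 9/25 4/5 -12/25 0; 0 0 0 1]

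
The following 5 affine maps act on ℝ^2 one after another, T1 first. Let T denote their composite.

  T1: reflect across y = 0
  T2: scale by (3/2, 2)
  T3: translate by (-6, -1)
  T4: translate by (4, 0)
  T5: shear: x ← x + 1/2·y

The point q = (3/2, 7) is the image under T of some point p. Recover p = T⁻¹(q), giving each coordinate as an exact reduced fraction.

p = (0, -4)

T1 = [1 0 0; 0 -1 0; 0 0 1]
T2·T1 = [3/2 0 0; 0 -2 0; 0 0 1]
T3·…·T1 = [3/2 0 -6; 0 -2 -1; 0 0 1]
T4·…·T1 = [3/2 0 -2; 0 -2 -1; 0 0 1]
T5·…·T1 = [3/2 -1 -5/2; 0 -2 -1; 0 0 1]
det M = -3; M⁻¹ = [2/3 -1/3 4/3; 0 -1/2 -1/2; 0 0 1]
M⁻¹ · (3/2, 7)ᵀ = (0, -4)ᵀ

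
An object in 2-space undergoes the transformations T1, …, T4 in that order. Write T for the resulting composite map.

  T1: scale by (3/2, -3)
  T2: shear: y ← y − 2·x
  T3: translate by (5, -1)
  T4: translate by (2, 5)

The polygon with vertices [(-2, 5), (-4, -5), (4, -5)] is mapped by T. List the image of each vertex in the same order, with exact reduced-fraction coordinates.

image vertices: (4, -5), (1, 31), (13, 7)

T1 scale by (3/2, -3): (-2, 5) → (-3, -15); (-4, -5) → (-6, 15); (4, -5) → (6, 15)
T2 shear: y ← y − 2·x: (-3, -15) → (-3, -9); (-6, 15) → (-6, 27); (6, 15) → (6, 3)
T3 translate by (5, -1): (-3, -9) → (2, -10); (-6, 27) → (-1, 26); (6, 3) → (11, 2)
T4 translate by (2, 5): (2, -10) → (4, -5); (-1, 26) → (1, 31); (11, 2) → (13, 7)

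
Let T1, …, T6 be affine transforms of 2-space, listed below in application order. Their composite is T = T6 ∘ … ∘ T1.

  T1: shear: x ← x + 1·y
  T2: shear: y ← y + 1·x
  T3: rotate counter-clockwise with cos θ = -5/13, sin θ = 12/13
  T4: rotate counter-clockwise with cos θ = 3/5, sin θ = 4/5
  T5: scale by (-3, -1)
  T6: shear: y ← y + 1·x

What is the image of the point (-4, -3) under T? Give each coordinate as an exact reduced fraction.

T1 shear: x ← x + 1·y: (-4, -3) → (-7, -3)
T2 shear: y ← y + 1·x: (-7, -3) → (-7, -10)
T3 rotate counter-clockwise with cos θ = -5/13, sin θ = 12/13: (-7, -10) → (155/13, -34/13)
T4 rotate counter-clockwise with cos θ = 3/5, sin θ = 4/5: (155/13, -34/13) → (601/65, 518/65)
T5 scale by (-3, -1): (601/65, 518/65) → (-1803/65, -518/65)
T6 shear: y ← y + 1·x: (-1803/65, -518/65) → (-1803/65, -2321/65)

T(p) = (-1803/65, -2321/65)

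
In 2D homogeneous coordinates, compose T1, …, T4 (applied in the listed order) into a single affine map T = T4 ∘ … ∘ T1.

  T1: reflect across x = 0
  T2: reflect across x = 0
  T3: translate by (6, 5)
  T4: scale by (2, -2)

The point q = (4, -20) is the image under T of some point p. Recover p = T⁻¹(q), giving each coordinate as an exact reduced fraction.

p = (-4, 5)

T1 = [-1 0 0; 0 1 0; 0 0 1]
T2·T1 = [1 0 0; 0 1 0; 0 0 1]
T3·…·T1 = [1 0 6; 0 1 5; 0 0 1]
T4·…·T1 = [2 0 12; 0 -2 -10; 0 0 1]
det M = -4; M⁻¹ = [1/2 0 -6; 0 -1/2 -5; 0 0 1]
M⁻¹ · (4, -20)ᵀ = (-4, 5)ᵀ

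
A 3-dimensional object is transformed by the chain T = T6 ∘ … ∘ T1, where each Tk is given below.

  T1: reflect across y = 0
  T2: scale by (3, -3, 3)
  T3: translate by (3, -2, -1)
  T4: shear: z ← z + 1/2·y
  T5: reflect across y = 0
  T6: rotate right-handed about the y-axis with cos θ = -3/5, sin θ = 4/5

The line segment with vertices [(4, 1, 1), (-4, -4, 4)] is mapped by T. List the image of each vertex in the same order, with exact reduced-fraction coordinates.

T1 reflect across y = 0: (4, 1, 1) → (4, -1, 1); (-4, -4, 4) → (-4, 4, 4)
T2 scale by (3, -3, 3): (4, -1, 1) → (12, 3, 3); (-4, 4, 4) → (-12, -12, 12)
T3 translate by (3, -2, -1): (12, 3, 3) → (15, 1, 2); (-12, -12, 12) → (-9, -14, 11)
T4 shear: z ← z + 1/2·y: (15, 1, 2) → (15, 1, 5/2); (-9, -14, 11) → (-9, -14, 4)
T5 reflect across y = 0: (15, 1, 5/2) → (15, -1, 5/2); (-9, -14, 4) → (-9, 14, 4)
T6 rotate right-handed about the y-axis with cos θ = -3/5, sin θ = 4/5: (15, -1, 5/2) → (-7, -1, -27/2); (-9, 14, 4) → (43/5, 14, 24/5)

image vertices: (-7, -1, -27/2), (43/5, 14, 24/5)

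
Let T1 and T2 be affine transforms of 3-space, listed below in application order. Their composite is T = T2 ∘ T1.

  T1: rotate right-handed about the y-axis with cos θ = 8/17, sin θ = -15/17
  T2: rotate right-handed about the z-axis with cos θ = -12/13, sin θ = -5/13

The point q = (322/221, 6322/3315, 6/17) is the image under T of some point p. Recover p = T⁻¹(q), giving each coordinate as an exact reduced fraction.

T1 = [8/17 0 -15/17 0; 0 1 0 0; 15/17 0 8/17 0; 0 0 0 1]
T2·T1 = [-96/221 5/13 180/221 0; -40/221 -12/13 75/221 0; 15/17 0 8/17 0; 0 0 0 1]
det M = 1; M⁻¹ = [-96/221 -40/221 15/17 0; 5/13 -12/13 0 0; 180/221 75/221 8/17 0; 0 0 0 1]
M⁻¹ · (322/221, 6322/3315, 6/17)ᵀ = (-2/3, -6/5, 2)ᵀ

p = (-2/3, -6/5, 2)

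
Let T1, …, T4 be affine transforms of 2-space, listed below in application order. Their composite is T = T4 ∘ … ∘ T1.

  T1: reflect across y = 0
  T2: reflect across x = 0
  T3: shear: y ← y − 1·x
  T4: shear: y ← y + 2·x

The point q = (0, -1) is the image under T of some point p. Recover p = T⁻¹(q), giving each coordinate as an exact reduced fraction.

T1 = [1 0 0; 0 -1 0; 0 0 1]
T2·T1 = [-1 0 0; 0 -1 0; 0 0 1]
T3·…·T1 = [-1 0 0; 1 -1 0; 0 0 1]
T4·…·T1 = [-1 0 0; -1 -1 0; 0 0 1]
det M = 1; M⁻¹ = [-1 0 0; 1 -1 0; 0 0 1]
M⁻¹ · (0, -1)ᵀ = (0, 1)ᵀ

p = (0, 1)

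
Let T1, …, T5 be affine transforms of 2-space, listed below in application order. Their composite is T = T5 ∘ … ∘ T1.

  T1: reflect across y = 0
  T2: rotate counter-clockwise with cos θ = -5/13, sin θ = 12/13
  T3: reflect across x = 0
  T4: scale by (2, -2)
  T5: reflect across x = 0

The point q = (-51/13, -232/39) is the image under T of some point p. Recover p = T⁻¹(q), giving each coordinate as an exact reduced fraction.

p = (7/2, -2/3)

T1 = [1 0 0; 0 -1 0; 0 0 1]
T2·T1 = [-5/13 12/13 0; 12/13 5/13 0; 0 0 1]
T3·…·T1 = [5/13 -12/13 0; 12/13 5/13 0; 0 0 1]
T4·…·T1 = [10/13 -24/13 0; -24/13 -10/13 0; 0 0 1]
T5·…·T1 = [-10/13 24/13 0; -24/13 -10/13 0; 0 0 1]
det M = 4; M⁻¹ = [-5/26 -6/13 0; 6/13 -5/26 0; 0 0 1]
M⁻¹ · (-51/13, -232/39)ᵀ = (7/2, -2/3)ᵀ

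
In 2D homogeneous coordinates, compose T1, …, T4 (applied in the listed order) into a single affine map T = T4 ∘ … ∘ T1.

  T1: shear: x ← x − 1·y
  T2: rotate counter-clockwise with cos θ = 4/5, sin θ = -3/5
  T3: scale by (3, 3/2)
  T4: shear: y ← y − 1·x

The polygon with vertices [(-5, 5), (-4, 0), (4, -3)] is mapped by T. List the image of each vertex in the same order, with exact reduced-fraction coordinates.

image vertices: (-15, 30), (-48/5, 66/5), (57/5, -213/10)

T1 shear: x ← x − 1·y: (-5, 5) → (-10, 5); (-4, 0) → (-4, 0); (4, -3) → (7, -3)
T2 rotate counter-clockwise with cos θ = 4/5, sin θ = -3/5: (-10, 5) → (-5, 10); (-4, 0) → (-16/5, 12/5); (7, -3) → (19/5, -33/5)
T3 scale by (3, 3/2): (-5, 10) → (-15, 15); (-16/5, 12/5) → (-48/5, 18/5); (19/5, -33/5) → (57/5, -99/10)
T4 shear: y ← y − 1·x: (-15, 15) → (-15, 30); (-48/5, 18/5) → (-48/5, 66/5); (57/5, -99/10) → (57/5, -213/10)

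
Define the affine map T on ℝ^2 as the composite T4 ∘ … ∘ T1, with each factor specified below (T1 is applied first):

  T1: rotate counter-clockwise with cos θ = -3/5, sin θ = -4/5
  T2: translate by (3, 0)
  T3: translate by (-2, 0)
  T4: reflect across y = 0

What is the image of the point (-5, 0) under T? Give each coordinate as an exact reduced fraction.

T(p) = (4, -4)

T1 rotate counter-clockwise with cos θ = -3/5, sin θ = -4/5: (-5, 0) → (3, 4)
T2 translate by (3, 0): (3, 4) → (6, 4)
T3 translate by (-2, 0): (6, 4) → (4, 4)
T4 reflect across y = 0: (4, 4) → (4, -4)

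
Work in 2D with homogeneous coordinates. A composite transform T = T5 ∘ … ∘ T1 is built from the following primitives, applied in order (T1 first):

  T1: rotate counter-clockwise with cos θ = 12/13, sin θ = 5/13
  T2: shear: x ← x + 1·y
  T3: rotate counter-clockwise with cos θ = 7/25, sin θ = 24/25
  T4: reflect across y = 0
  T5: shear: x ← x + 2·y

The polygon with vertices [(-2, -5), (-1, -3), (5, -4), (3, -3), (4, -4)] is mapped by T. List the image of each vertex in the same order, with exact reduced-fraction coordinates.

image vertices: (5489/325, 2146/325), (3116/325, 1199/325), (-1463/325, -1207/325), (-432/325, -573/325), (-576/325, -764/325)

T1 rotate counter-clockwise with cos θ = 12/13, sin θ = 5/13: (-2, -5) → (1/13, -70/13); (-1, -3) → (3/13, -41/13); (5, -4) → (80/13, -23/13); (3, -3) → (51/13, -21/13); (4, -4) → (68/13, -28/13)
T2 shear: x ← x + 1·y: (1/13, -70/13) → (-69/13, -70/13); (3/13, -41/13) → (-38/13, -41/13); (80/13, -23/13) → (57/13, -23/13); (51/13, -21/13) → (30/13, -21/13); (68/13, -28/13) → (40/13, -28/13)
T3 rotate counter-clockwise with cos θ = 7/25, sin θ = 24/25: (-69/13, -70/13) → (1197/325, -2146/325); (-38/13, -41/13) → (718/325, -1199/325); (57/13, -23/13) → (951/325, 1207/325); (30/13, -21/13) → (714/325, 573/325); (40/13, -28/13) → (952/325, 764/325)
T4 reflect across y = 0: (1197/325, -2146/325) → (1197/325, 2146/325); (718/325, -1199/325) → (718/325, 1199/325); (951/325, 1207/325) → (951/325, -1207/325); (714/325, 573/325) → (714/325, -573/325); (952/325, 764/325) → (952/325, -764/325)
T5 shear: x ← x + 2·y: (1197/325, 2146/325) → (5489/325, 2146/325); (718/325, 1199/325) → (3116/325, 1199/325); (951/325, -1207/325) → (-1463/325, -1207/325); (714/325, -573/325) → (-432/325, -573/325); (952/325, -764/325) → (-576/325, -764/325)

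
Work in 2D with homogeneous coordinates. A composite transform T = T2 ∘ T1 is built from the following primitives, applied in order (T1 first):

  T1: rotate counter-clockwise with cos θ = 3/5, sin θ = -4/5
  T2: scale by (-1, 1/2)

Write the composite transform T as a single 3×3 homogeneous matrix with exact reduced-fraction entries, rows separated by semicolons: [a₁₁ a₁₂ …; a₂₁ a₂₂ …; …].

T1 = [3/5 4/5 0; -4/5 3/5 0; 0 0 1]
T2·T1 = [-3/5 -4/5 0; -2/5 3/10 0; 0 0 1]

T = [-3/5 -4/5 0; -2/5 3/10 0; 0 0 1]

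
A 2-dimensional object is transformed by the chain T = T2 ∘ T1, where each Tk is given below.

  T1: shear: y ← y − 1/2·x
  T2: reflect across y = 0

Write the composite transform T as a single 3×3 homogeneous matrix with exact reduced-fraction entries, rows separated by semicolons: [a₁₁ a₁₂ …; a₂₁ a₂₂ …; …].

T = [1 0 0; 1/2 -1 0; 0 0 1]

T1 = [1 0 0; -1/2 1 0; 0 0 1]
T2·T1 = [1 0 0; 1/2 -1 0; 0 0 1]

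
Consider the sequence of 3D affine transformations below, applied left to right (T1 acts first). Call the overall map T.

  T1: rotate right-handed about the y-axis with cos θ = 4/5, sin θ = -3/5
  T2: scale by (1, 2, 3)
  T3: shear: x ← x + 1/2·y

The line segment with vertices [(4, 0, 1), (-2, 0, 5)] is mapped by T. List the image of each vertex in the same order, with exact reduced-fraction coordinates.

image vertices: (13/5, 0, 48/5), (-23/5, 0, 42/5)

T1 rotate right-handed about the y-axis with cos θ = 4/5, sin θ = -3/5: (4, 0, 1) → (13/5, 0, 16/5); (-2, 0, 5) → (-23/5, 0, 14/5)
T2 scale by (1, 2, 3): (13/5, 0, 16/5) → (13/5, 0, 48/5); (-23/5, 0, 14/5) → (-23/5, 0, 42/5)
T3 shear: x ← x + 1/2·y: (13/5, 0, 48/5) → (13/5, 0, 48/5); (-23/5, 0, 42/5) → (-23/5, 0, 42/5)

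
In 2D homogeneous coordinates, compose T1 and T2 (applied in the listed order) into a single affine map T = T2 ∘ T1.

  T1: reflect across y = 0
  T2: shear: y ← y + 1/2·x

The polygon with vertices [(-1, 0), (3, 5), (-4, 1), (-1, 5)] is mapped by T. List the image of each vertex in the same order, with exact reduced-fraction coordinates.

T1 reflect across y = 0: (-1, 0) → (-1, 0); (3, 5) → (3, -5); (-4, 1) → (-4, -1); (-1, 5) → (-1, -5)
T2 shear: y ← y + 1/2·x: (-1, 0) → (-1, -1/2); (3, -5) → (3, -7/2); (-4, -1) → (-4, -3); (-1, -5) → (-1, -11/2)

image vertices: (-1, -1/2), (3, -7/2), (-4, -3), (-1, -11/2)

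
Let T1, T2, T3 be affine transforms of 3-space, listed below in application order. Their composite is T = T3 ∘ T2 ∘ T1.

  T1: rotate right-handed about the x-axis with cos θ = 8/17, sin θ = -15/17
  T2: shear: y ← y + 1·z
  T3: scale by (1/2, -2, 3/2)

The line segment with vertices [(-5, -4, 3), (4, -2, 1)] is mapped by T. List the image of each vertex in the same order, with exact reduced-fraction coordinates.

T1 rotate right-handed about the x-axis with cos θ = 8/17, sin θ = -15/17: (-5, -4, 3) → (-5, 13/17, 84/17); (4, -2, 1) → (4, -1/17, 38/17)
T2 shear: y ← y + 1·z: (-5, 13/17, 84/17) → (-5, 97/17, 84/17); (4, -1/17, 38/17) → (4, 37/17, 38/17)
T3 scale by (1/2, -2, 3/2): (-5, 97/17, 84/17) → (-5/2, -194/17, 126/17); (4, 37/17, 38/17) → (2, -74/17, 57/17)

image vertices: (-5/2, -194/17, 126/17), (2, -74/17, 57/17)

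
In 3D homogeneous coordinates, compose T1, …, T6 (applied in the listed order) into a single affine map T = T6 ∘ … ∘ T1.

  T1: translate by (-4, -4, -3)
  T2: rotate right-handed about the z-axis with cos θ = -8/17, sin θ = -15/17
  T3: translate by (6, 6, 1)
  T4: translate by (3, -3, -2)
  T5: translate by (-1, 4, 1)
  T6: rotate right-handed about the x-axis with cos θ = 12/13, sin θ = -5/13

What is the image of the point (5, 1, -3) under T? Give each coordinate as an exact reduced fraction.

T(p) = (83/17, 1026/221, -1864/221)

T1 translate by (-4, -4, -3): (5, 1, -3) → (1, -3, -6)
T2 rotate right-handed about the z-axis with cos θ = -8/17, sin θ = -15/17: (1, -3, -6) → (-53/17, 9/17, -6)
T3 translate by (6, 6, 1): (-53/17, 9/17, -6) → (49/17, 111/17, -5)
T4 translate by (3, -3, -2): (49/17, 111/17, -5) → (100/17, 60/17, -7)
T5 translate by (-1, 4, 1): (100/17, 60/17, -7) → (83/17, 128/17, -6)
T6 rotate right-handed about the x-axis with cos θ = 12/13, sin θ = -5/13: (83/17, 128/17, -6) → (83/17, 1026/221, -1864/221)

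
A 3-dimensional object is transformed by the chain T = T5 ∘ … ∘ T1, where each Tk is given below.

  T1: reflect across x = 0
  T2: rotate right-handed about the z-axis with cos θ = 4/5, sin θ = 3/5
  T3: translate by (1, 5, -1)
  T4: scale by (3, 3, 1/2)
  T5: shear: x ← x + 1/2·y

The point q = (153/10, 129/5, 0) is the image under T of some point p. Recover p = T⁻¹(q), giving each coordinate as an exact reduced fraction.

T1 = [-1 0 0 0; 0 1 0 0; 0 0 1 0; 0 0 0 1]
T2·T1 = [-4/5 -3/5 0 0; -3/5 4/5 0 0; 0 0 1 0; 0 0 0 1]
T3·…·T1 = [-4/5 -3/5 0 1; -3/5 4/5 0 5; 0 0 1 -1; 0 0 0 1]
T4·…·T1 = [-12/5 -9/5 0 3; -9/5 12/5 0 15; 0 0 1/2 -1/2; 0 0 0 1]
T5·…·T1 = [-33/10 -3/5 0 21/2; -9/5 12/5 0 15; 0 0 1/2 -1/2; 0 0 0 1]
det M = -9/2; M⁻¹ = [-4/15 -1/15 0 19/5; -1/5 11/30 0 -17/5; 0 0 2 1; 0 0 0 1]
M⁻¹ · (153/10, 129/5, 0)ᵀ = (-2, 3, 1)ᵀ

p = (-2, 3, 1)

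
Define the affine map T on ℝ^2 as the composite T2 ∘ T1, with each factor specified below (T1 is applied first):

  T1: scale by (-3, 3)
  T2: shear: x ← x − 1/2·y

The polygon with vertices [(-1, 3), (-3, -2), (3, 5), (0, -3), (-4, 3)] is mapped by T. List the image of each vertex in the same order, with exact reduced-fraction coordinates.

image vertices: (-3/2, 9), (12, -6), (-33/2, 15), (9/2, -9), (15/2, 9)

T1 scale by (-3, 3): (-1, 3) → (3, 9); (-3, -2) → (9, -6); (3, 5) → (-9, 15); (0, -3) → (0, -9); (-4, 3) → (12, 9)
T2 shear: x ← x − 1/2·y: (3, 9) → (-3/2, 9); (9, -6) → (12, -6); (-9, 15) → (-33/2, 15); (0, -9) → (9/2, -9); (12, 9) → (15/2, 9)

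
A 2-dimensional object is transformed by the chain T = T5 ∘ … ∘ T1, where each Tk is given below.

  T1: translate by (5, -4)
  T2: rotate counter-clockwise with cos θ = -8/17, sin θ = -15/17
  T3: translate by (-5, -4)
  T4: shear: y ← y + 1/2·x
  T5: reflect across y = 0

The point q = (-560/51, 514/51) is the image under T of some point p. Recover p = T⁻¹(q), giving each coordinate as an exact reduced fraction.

T1 = [1 0 5; 0 1 -4; 0 0 1]
T2·T1 = [-8/17 15/17 -100/17; -15/17 -8/17 -43/17; 0 0 1]
T3·…·T1 = [-8/17 15/17 -185/17; -15/17 -8/17 -111/17; 0 0 1]
T4·…·T1 = [-8/17 15/17 -185/17; -19/17 -1/34 -407/34; 0 0 1]
T5·…·T1 = [-8/17 15/17 -185/17; 19/17 1/34 407/34; 0 0 1]
det M = -1; M⁻¹ = [-1/34 15/17 -185/17; 19/17 8/17 111/17; 0 0 1]
M⁻¹ · (-560/51, 514/51)ᵀ = (-5/3, -1)ᵀ

p = (-5/3, -1)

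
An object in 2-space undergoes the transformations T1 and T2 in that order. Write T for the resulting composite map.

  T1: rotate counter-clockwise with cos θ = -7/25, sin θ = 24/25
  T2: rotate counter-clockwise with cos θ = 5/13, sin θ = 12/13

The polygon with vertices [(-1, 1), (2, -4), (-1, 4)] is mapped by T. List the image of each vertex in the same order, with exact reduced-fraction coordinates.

image vertices: (287/325, -359/325), (-502/325, 1364/325), (179/325, -1328/325)

T1 rotate counter-clockwise with cos θ = -7/25, sin θ = 24/25: (-1, 1) → (-17/25, -31/25); (2, -4) → (82/25, 76/25); (-1, 4) → (-89/25, -52/25)
T2 rotate counter-clockwise with cos θ = 5/13, sin θ = 12/13: (-17/25, -31/25) → (287/325, -359/325); (82/25, 76/25) → (-502/325, 1364/325); (-89/25, -52/25) → (179/325, -1328/325)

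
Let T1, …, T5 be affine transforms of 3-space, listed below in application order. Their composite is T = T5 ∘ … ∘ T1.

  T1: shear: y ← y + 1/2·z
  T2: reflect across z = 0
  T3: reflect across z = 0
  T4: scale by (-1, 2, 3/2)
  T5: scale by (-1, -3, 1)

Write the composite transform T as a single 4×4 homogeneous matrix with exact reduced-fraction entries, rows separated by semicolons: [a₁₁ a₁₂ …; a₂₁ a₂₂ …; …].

T = [1 0 0 0; 0 -6 -3 0; 0 0 3/2 0; 0 0 0 1]

T1 = [1 0 0 0; 0 1 1/2 0; 0 0 1 0; 0 0 0 1]
T2·T1 = [1 0 0 0; 0 1 1/2 0; 0 0 -1 0; 0 0 0 1]
T3·…·T1 = [1 0 0 0; 0 1 1/2 0; 0 0 1 0; 0 0 0 1]
T4·…·T1 = [-1 0 0 0; 0 2 1 0; 0 0 3/2 0; 0 0 0 1]
T5·…·T1 = [1 0 0 0; 0 -6 -3 0; 0 0 3/2 0; 0 0 0 1]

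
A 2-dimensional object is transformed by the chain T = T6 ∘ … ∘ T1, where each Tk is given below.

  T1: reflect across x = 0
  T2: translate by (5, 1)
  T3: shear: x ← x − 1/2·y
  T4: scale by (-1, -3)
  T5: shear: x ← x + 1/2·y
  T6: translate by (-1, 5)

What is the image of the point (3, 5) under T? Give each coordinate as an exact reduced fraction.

T(p) = (-9, -13)

T1 reflect across x = 0: (3, 5) → (-3, 5)
T2 translate by (5, 1): (-3, 5) → (2, 6)
T3 shear: x ← x − 1/2·y: (2, 6) → (-1, 6)
T4 scale by (-1, -3): (-1, 6) → (1, -18)
T5 shear: x ← x + 1/2·y: (1, -18) → (-8, -18)
T6 translate by (-1, 5): (-8, -18) → (-9, -13)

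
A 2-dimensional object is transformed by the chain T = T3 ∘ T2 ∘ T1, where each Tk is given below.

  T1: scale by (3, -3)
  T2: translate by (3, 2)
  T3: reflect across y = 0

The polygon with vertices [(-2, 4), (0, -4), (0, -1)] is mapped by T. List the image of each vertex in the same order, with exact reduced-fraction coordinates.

image vertices: (-3, 10), (3, -14), (3, -5)

T1 scale by (3, -3): (-2, 4) → (-6, -12); (0, -4) → (0, 12); (0, -1) → (0, 3)
T2 translate by (3, 2): (-6, -12) → (-3, -10); (0, 12) → (3, 14); (0, 3) → (3, 5)
T3 reflect across y = 0: (-3, -10) → (-3, 10); (3, 14) → (3, -14); (3, 5) → (3, -5)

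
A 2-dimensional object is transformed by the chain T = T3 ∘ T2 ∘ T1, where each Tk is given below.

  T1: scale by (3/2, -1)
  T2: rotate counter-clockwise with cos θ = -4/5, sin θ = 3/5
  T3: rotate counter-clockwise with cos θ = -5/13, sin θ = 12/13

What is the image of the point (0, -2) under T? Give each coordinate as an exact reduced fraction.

T1 scale by (3/2, -1): (0, -2) → (0, 2)
T2 rotate counter-clockwise with cos θ = -4/5, sin θ = 3/5: (0, 2) → (-6/5, -8/5)
T3 rotate counter-clockwise with cos θ = -5/13, sin θ = 12/13: (-6/5, -8/5) → (126/65, -32/65)

T(p) = (126/65, -32/65)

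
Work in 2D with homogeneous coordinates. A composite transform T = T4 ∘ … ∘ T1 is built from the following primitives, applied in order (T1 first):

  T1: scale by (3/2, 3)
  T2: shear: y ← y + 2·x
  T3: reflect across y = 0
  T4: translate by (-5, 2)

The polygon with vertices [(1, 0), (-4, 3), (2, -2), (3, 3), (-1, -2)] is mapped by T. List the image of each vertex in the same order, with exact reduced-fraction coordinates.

T1 scale by (3/2, 3): (1, 0) → (3/2, 0); (-4, 3) → (-6, 9); (2, -2) → (3, -6); (3, 3) → (9/2, 9); (-1, -2) → (-3/2, -6)
T2 shear: y ← y + 2·x: (3/2, 0) → (3/2, 3); (-6, 9) → (-6, -3); (3, -6) → (3, 0); (9/2, 9) → (9/2, 18); (-3/2, -6) → (-3/2, -9)
T3 reflect across y = 0: (3/2, 3) → (3/2, -3); (-6, -3) → (-6, 3); (3, 0) → (3, 0); (9/2, 18) → (9/2, -18); (-3/2, -9) → (-3/2, 9)
T4 translate by (-5, 2): (3/2, -3) → (-7/2, -1); (-6, 3) → (-11, 5); (3, 0) → (-2, 2); (9/2, -18) → (-1/2, -16); (-3/2, 9) → (-13/2, 11)

image vertices: (-7/2, -1), (-11, 5), (-2, 2), (-1/2, -16), (-13/2, 11)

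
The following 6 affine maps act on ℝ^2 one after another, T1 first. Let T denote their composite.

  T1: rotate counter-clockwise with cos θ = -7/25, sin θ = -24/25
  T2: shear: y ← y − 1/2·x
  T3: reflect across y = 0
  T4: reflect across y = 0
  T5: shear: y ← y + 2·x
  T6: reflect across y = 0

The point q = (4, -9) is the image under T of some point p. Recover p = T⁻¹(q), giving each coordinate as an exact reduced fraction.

T1 = [-7/25 24/25 0; -24/25 -7/25 0; 0 0 1]
T2·T1 = [-7/25 24/25 0; -41/50 -19/25 0; 0 0 1]
T3·…·T1 = [-7/25 24/25 0; 41/50 19/25 0; 0 0 1]
T4·…·T1 = [-7/25 24/25 0; -41/50 -19/25 0; 0 0 1]
T5·…·T1 = [-7/25 24/25 0; -69/50 29/25 0; 0 0 1]
T6·…·T1 = [-7/25 24/25 0; 69/50 -29/25 0; 0 0 1]
det M = -1; M⁻¹ = [29/25 24/25 0; 69/50 7/25 0; 0 0 1]
M⁻¹ · (4, -9)ᵀ = (-4, 3)ᵀ

p = (-4, 3)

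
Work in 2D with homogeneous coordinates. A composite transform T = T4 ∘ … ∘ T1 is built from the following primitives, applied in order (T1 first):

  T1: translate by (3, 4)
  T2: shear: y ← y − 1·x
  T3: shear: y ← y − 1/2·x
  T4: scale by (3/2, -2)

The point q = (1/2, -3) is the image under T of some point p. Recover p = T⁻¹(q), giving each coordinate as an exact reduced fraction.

p = (-8/3, -2)

T1 = [1 0 3; 0 1 4; 0 0 1]
T2·T1 = [1 0 3; -1 1 1; 0 0 1]
T3·…·T1 = [1 0 3; -3/2 1 -1/2; 0 0 1]
T4·…·T1 = [3/2 0 9/2; 3 -2 1; 0 0 1]
det M = -3; M⁻¹ = [2/3 0 -3; 1 -1/2 -4; 0 0 1]
M⁻¹ · (1/2, -3)ᵀ = (-8/3, -2)ᵀ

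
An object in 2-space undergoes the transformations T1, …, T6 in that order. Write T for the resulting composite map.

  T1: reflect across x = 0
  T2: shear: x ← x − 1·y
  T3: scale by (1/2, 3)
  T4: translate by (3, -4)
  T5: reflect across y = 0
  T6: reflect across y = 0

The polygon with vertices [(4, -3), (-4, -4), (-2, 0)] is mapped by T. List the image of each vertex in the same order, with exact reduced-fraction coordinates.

image vertices: (5/2, -13), (7, -16), (4, -4)

T1 reflect across x = 0: (4, -3) → (-4, -3); (-4, -4) → (4, -4); (-2, 0) → (2, 0)
T2 shear: x ← x − 1·y: (-4, -3) → (-1, -3); (4, -4) → (8, -4); (2, 0) → (2, 0)
T3 scale by (1/2, 3): (-1, -3) → (-1/2, -9); (8, -4) → (4, -12); (2, 0) → (1, 0)
T4 translate by (3, -4): (-1/2, -9) → (5/2, -13); (4, -12) → (7, -16); (1, 0) → (4, -4)
T5 reflect across y = 0: (5/2, -13) → (5/2, 13); (7, -16) → (7, 16); (4, -4) → (4, 4)
T6 reflect across y = 0: (5/2, 13) → (5/2, -13); (7, 16) → (7, -16); (4, 4) → (4, -4)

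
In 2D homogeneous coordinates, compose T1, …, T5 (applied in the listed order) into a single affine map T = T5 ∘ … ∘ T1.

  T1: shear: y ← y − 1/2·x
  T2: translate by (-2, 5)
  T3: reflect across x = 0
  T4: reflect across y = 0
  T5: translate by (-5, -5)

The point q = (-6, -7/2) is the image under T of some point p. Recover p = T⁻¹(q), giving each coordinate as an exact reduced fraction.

T1 = [1 0 0; -1/2 1 0; 0 0 1]
T2·T1 = [1 0 -2; -1/2 1 5; 0 0 1]
T3·…·T1 = [-1 0 2; -1/2 1 5; 0 0 1]
T4·…·T1 = [-1 0 2; 1/2 -1 -5; 0 0 1]
T5·…·T1 = [-1 0 -3; 1/2 -1 -10; 0 0 1]
det M = 1; M⁻¹ = [-1 0 -3; -1/2 -1 -23/2; 0 0 1]
M⁻¹ · (-6, -7/2)ᵀ = (3, -5)ᵀ

p = (3, -5)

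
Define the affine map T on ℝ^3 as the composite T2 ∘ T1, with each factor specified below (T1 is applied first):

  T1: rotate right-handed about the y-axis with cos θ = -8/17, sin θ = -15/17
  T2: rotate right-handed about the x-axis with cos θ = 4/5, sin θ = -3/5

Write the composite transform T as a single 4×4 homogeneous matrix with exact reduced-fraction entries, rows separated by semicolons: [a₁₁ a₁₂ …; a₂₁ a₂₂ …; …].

T1 = [-8/17 0 -15/17 0; 0 1 0 0; 15/17 0 -8/17 0; 0 0 0 1]
T2·T1 = [-8/17 0 -15/17 0; 9/17 4/5 -24/85 0; 12/17 -3/5 -32/85 0; 0 0 0 1]

T = [-8/17 0 -15/17 0; 9/17 4/5 -24/85 0; 12/17 -3/5 -32/85 0; 0 0 0 1]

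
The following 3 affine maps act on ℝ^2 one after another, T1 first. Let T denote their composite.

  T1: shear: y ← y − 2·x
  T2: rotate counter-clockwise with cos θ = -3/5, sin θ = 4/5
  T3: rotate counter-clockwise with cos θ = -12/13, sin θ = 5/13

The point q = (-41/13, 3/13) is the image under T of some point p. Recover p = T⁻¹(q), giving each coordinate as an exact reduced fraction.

T1 = [1 0 0; -2 1 0; 0 0 1]
T2·T1 = [1 -4/5 0; 2 -3/5 0; 0 0 1]
T3·…·T1 = [-22/13 63/65 0; -19/13 16/65 0; 0 0 1]
det M = 1; M⁻¹ = [16/65 -63/65 0; 19/13 -22/13 0; 0 0 1]
M⁻¹ · (-41/13, 3/13)ᵀ = (-1, -5)ᵀ

p = (-1, -5)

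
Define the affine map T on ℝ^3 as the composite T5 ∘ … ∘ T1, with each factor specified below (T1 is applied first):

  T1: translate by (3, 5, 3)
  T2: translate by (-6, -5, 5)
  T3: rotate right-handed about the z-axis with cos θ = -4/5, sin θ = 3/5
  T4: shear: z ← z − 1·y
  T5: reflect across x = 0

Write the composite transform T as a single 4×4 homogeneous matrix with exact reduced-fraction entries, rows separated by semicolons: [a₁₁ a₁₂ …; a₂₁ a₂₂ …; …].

T = [4/5 3/5 0 -12/5; 3/5 -4/5 0 -9/5; -3/5 4/5 1 49/5; 0 0 0 1]

T1 = [1 0 0 3; 0 1 0 5; 0 0 1 3; 0 0 0 1]
T2·T1 = [1 0 0 -3; 0 1 0 0; 0 0 1 8; 0 0 0 1]
T3·…·T1 = [-4/5 -3/5 0 12/5; 3/5 -4/5 0 -9/5; 0 0 1 8; 0 0 0 1]
T4·…·T1 = [-4/5 -3/5 0 12/5; 3/5 -4/5 0 -9/5; -3/5 4/5 1 49/5; 0 0 0 1]
T5·…·T1 = [4/5 3/5 0 -12/5; 3/5 -4/5 0 -9/5; -3/5 4/5 1 49/5; 0 0 0 1]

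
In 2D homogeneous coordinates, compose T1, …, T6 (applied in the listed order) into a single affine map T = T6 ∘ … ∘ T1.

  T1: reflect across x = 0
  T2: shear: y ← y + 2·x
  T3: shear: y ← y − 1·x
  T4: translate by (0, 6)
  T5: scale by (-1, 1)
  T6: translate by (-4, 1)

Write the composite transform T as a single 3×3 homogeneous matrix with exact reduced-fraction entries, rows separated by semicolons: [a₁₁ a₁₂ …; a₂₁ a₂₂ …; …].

T = [1 0 -4; -1 1 7; 0 0 1]

T1 = [-1 0 0; 0 1 0; 0 0 1]
T2·T1 = [-1 0 0; -2 1 0; 0 0 1]
T3·…·T1 = [-1 0 0; -1 1 0; 0 0 1]
T4·…·T1 = [-1 0 0; -1 1 6; 0 0 1]
T5·…·T1 = [1 0 0; -1 1 6; 0 0 1]
T6·…·T1 = [1 0 -4; -1 1 7; 0 0 1]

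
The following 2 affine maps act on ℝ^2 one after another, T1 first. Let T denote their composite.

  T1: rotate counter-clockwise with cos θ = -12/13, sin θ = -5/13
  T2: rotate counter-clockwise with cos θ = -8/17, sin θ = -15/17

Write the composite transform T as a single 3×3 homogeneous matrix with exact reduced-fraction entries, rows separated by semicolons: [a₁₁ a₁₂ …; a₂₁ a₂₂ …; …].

T = [21/221 -220/221 0; 220/221 21/221 0; 0 0 1]

T1 = [-12/13 5/13 0; -5/13 -12/13 0; 0 0 1]
T2·T1 = [21/221 -220/221 0; 220/221 21/221 0; 0 0 1]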